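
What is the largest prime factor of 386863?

386863 = 59 · 6557
6557 = 79 · 83
83 is prime.
So 386863 = 59 · 79 · 83; the largest prime factor is 83.

83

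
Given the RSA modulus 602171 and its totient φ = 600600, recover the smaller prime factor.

φ(n) = (p−1)(q−1) = n − (p+q) + 1, so p + q = 602171 − 600600 + 1 = 1572.
p and q are the roots of t² − 1572t + 602171 = 0.
Discriminant: 1572² − 4·602171 = 2471184 − 2408684 = 62500; √62500 = 250.
q = (1572 − 250)/2 = 661, p = (1572 + 250)/2 = 911.
Check: 661 · 911 = 602171.

661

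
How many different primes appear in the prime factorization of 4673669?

4673669 = 7^2 · 95381
95381 = 11 · 8671
8671 = 13 · 667
667 = 23 · 29
4673669 = 7^2 · 11 · 13 · 23 · 29, which has 5 distinct prime factors.

5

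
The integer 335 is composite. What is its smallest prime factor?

335 is odd.
Digit sum 11, not divisible by 3.
Ends in 5: divisible by 5.

5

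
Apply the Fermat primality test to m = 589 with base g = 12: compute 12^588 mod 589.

12^1 ≡ 12 (mod 589)
12^2 ≡ 12^2 = 144 ≡ 144 (mod 589)
12^4 ≡ 144^2 = 20736 ≡ 121 (mod 589)
12^8 ≡ 121^2 = 14641 ≡ 505 (mod 589)
12^16 ≡ 505^2 = 255025 ≡ 577 (mod 589)
12^32 ≡ 577^2 = 332929 ≡ 144 (mod 589)
12^64 ≡ 144^2 = 20736 ≡ 121 (mod 589)
12^128 ≡ 121^2 = 14641 ≡ 505 (mod 589)
12^256 ≡ 505^2 = 255025 ≡ 577 (mod 589)
12^512 ≡ 577^2 = 332929 ≡ 144 (mod 589)
588 = 512 + 64 + 8 + 4 in binary powers of 2.
So 12^588 ≡ 144 · 121 · 505 · 121 ≡ 39 (mod 589).
Since 39 ≠ 1, base 12 is a Fermat witness: 589 is composite.

39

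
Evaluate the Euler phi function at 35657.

35280

Factor: 35657 = 181 · 197.
φ(35657) = (181−1) · (197−1) = 180 · 196 = 35280.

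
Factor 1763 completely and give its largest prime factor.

43

1763 = 41 · 43
43 is prime.
So 1763 = 41 · 43; the largest prime factor is 43.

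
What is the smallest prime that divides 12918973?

89

12918973 is odd.
Digit sum 40, not divisible by 3.
Ends in 3: not divisible by 5.
7: 12918973 = 7·1845567 + 4
11: 12918973 = 11·1174452 + 1
13: 12918973 = 13·993767 + 2
17: 12918973 = 17·759939 + 10
19: 12918973 = 19·679945 + 18
23: 12918973 = 23·561694 + 11
29: 12918973 = 29·445481 + 24
31: 12918973 = 31·416741 + 2
37: 12918973 = 37·349161 + 16
41: 12918973 = 41·315096 + 37
43: 12918973 = 43·300441 + 10
47: 12918973 = 47·274871 + 36
53: 12918973 = 53·243754 + 11
59: 12918973 = 59·218965 + 38
61: 12918973 = 61·211786 + 27
67: 12918973 = 67·192820 + 33
71: 12918973 = 71·181957 + 26
73: 12918973 = 73·176972 + 17
79: 12918973 = 79·163531 + 24
83: 12918973 = 83·155650 + 23
89: 12918973 = 89·145157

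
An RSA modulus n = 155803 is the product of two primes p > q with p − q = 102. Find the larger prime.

Since p = q + 102, we have 155803 = q(q + 102), so q² + 102q − 155803 = 0.
Discriminant: 102² + 4·155803 = 10404 + 623212 = 633616; √633616 = 796.
q = (−102 + 796)/2 = 347, and p = q + 102 = 449.
Check: 347 · 449 = 155803.

449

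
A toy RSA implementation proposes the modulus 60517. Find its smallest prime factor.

60517 is odd.
Digit sum 19, not divisible by 3.
Ends in 7: not divisible by 5.
7: 60517 = 7·8645 + 2
11: 60517 = 11·5501 + 6
13: 60517 = 13·4655 + 2
17: 60517 = 17·3559 + 14
19: 60517 = 19·3185 + 2
23: 60517 = 23·2631 + 4
29: 60517 = 29·2086 + 23
31: 60517 = 31·1952 + 5
37: 60517 = 37·1635 + 22
41: 60517 = 41·1476 + 1
43: 60517 = 43·1407 + 16
47: 60517 = 47·1287 + 28
53: 60517 = 53·1141 + 44
59: 60517 = 59·1025 + 42
61: 60517 = 61·992 + 5
67: 60517 = 67·903 + 16
71: 60517 = 71·852 + 25
73: 60517 = 73·829

73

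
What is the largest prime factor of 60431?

97

60431 = 7 · 8633
8633 = 89 · 97
97 is prime.
So 60431 = 7 · 89 · 97; the largest prime factor is 97.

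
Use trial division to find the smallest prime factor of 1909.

1909 is odd.
Digit sum 19, not divisible by 3.
Ends in 9: not divisible by 5.
7: 1909 = 7·272 + 5
11: 1909 = 11·173 + 6
13: 1909 = 13·146 + 11
17: 1909 = 17·112 + 5
19: 1909 = 19·100 + 9
23: 1909 = 23·83

23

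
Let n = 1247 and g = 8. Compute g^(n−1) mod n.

8^1 ≡ 8 (mod 1247)
8^2 ≡ 8^2 = 64 ≡ 64 (mod 1247)
8^4 ≡ 64^2 = 4096 ≡ 355 (mod 1247)
8^8 ≡ 355^2 = 126025 ≡ 78 (mod 1247)
8^16 ≡ 78^2 = 6084 ≡ 1096 (mod 1247)
8^32 ≡ 1096^2 = 1201216 ≡ 355 (mod 1247)
8^64 ≡ 355^2 = 126025 ≡ 78 (mod 1247)
8^128 ≡ 78^2 = 6084 ≡ 1096 (mod 1247)
8^256 ≡ 1096^2 = 1201216 ≡ 355 (mod 1247)
8^512 ≡ 355^2 = 126025 ≡ 78 (mod 1247)
8^1024 ≡ 78^2 = 6084 ≡ 1096 (mod 1247)
1246 = 1024 + 128 + 64 + 16 + 8 + 4 + 2 in binary powers of 2.
So 8^1246 ≡ 1096 · 1096 · 78 · 1096 · 78 · 355 · 64 ≡ 173 (mod 1247).
Since 173 ≠ 1, base 8 is a Fermat witness: 1247 is composite.

173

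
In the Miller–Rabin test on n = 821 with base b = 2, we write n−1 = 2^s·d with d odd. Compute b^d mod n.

821 − 1 = 820 = 2^2 · 205, so d = 205.
2^1 ≡ 2 (mod 821)
2^2 ≡ 2^2 = 4 ≡ 4 (mod 821)
2^4 ≡ 4^2 = 16 ≡ 16 (mod 821)
2^8 ≡ 16^2 = 256 ≡ 256 (mod 821)
2^16 ≡ 256^2 = 65536 ≡ 677 (mod 821)
2^32 ≡ 677^2 = 458329 ≡ 211 (mod 821)
2^64 ≡ 211^2 = 44521 ≡ 187 (mod 821)
2^128 ≡ 187^2 = 34969 ≡ 487 (mod 821)
205 = 128 + 64 + 8 + 4 + 1 in binary powers of 2.
So 2^205 ≡ 487 · 187 · 256 · 16 · 2 ≡ 295 (mod 821).
Squaring chain: 295 → 820; reaches −1, so base 2 does not prove 821 composite.

295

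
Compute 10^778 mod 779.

139

10^1 ≡ 10 (mod 779)
10^2 ≡ 10^2 = 100 ≡ 100 (mod 779)
10^4 ≡ 100^2 = 10000 ≡ 652 (mod 779)
10^8 ≡ 652^2 = 425104 ≡ 549 (mod 779)
10^16 ≡ 549^2 = 301401 ≡ 707 (mod 779)
10^32 ≡ 707^2 = 499849 ≡ 510 (mod 779)
10^64 ≡ 510^2 = 260100 ≡ 693 (mod 779)
10^128 ≡ 693^2 = 480249 ≡ 385 (mod 779)
10^256 ≡ 385^2 = 148225 ≡ 215 (mod 779)
10^512 ≡ 215^2 = 46225 ≡ 264 (mod 779)
778 = 512 + 256 + 8 + 2 in binary powers of 2.
So 10^778 ≡ 264 · 215 · 549 · 100 ≡ 139 (mod 779).
Since 139 ≠ 1, base 10 is a Fermat witness: 779 is composite.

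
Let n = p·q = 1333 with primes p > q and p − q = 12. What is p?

43

Since p = q + 12, we have 1333 = q(q + 12), so q² + 12q − 1333 = 0.
Discriminant: 12² + 4·1333 = 144 + 5332 = 5476; √5476 = 74.
q = (−12 + 74)/2 = 31, and p = q + 12 = 43.
Check: 31 · 43 = 1333.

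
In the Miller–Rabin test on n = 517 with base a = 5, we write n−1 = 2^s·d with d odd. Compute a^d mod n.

20

517 − 1 = 516 = 2^2 · 129, so d = 129.
5^1 ≡ 5 (mod 517)
5^2 ≡ 5^2 = 25 ≡ 25 (mod 517)
5^4 ≡ 25^2 = 625 ≡ 108 (mod 517)
5^8 ≡ 108^2 = 11664 ≡ 290 (mod 517)
5^16 ≡ 290^2 = 84100 ≡ 346 (mod 517)
5^32 ≡ 346^2 = 119716 ≡ 289 (mod 517)
5^64 ≡ 289^2 = 83521 ≡ 284 (mod 517)
5^128 ≡ 284^2 = 80656 ≡ 4 (mod 517)
129 = 128 + 1 in binary powers of 2.
So 5^129 ≡ 4 · 5 ≡ 20 (mod 517).
Squaring chain: 20 → 400; never reaches −1, so base 5 is a Miller–Rabin witness that 517 is composite.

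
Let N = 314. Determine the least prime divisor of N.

2

314 is even: 2 divides it.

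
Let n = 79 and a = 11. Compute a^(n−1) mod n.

1

11^1 ≡ 11 (mod 79)
11^2 ≡ 11^2 = 121 ≡ 42 (mod 79)
11^4 ≡ 42^2 = 1764 ≡ 26 (mod 79)
11^8 ≡ 26^2 = 676 ≡ 44 (mod 79)
11^16 ≡ 44^2 = 1936 ≡ 40 (mod 79)
11^32 ≡ 40^2 = 1600 ≡ 20 (mod 79)
11^64 ≡ 20^2 = 400 ≡ 5 (mod 79)
78 = 64 + 8 + 4 + 2 in binary powers of 2.
So 11^78 ≡ 5 · 44 · 26 · 42 ≡ 1 (mod 79).
Since the result is 1, base 11 gives no evidence that 79 is composite.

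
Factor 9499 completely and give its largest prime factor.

9499 = 7 · 1357
1357 = 23 · 59
59 is prime.
So 9499 = 7 · 23 · 59; the largest prime factor is 59.

59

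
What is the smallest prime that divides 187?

187 is odd.
Digit sum 16, not divisible by 3.
Ends in 7: not divisible by 5.
7: 187 = 7·26 + 5
11: 187 = 11·17

11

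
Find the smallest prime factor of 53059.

97

53059 is odd.
Digit sum 22, not divisible by 3.
Ends in 9: not divisible by 5.
7: 53059 = 7·7579 + 6
11: 53059 = 11·4823 + 6
13: 53059 = 13·4081 + 6
17: 53059 = 17·3121 + 2
19: 53059 = 19·2792 + 11
23: 53059 = 23·2306 + 21
29: 53059 = 29·1829 + 18
31: 53059 = 31·1711 + 18
37: 53059 = 37·1434 + 1
41: 53059 = 41·1294 + 5
43: 53059 = 43·1233 + 40
47: 53059 = 47·1128 + 43
53: 53059 = 53·1001 + 6
59: 53059 = 59·899 + 18
61: 53059 = 61·869 + 50
67: 53059 = 67·791 + 62
71: 53059 = 71·747 + 22
73: 53059 = 73·726 + 61
79: 53059 = 79·671 + 50
83: 53059 = 83·639 + 22
89: 53059 = 89·596 + 15
97: 53059 = 97·547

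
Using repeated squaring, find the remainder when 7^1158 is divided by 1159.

723

7^1 ≡ 7 (mod 1159)
7^2 ≡ 7^2 = 49 ≡ 49 (mod 1159)
7^4 ≡ 49^2 = 2401 ≡ 83 (mod 1159)
7^8 ≡ 83^2 = 6889 ≡ 1094 (mod 1159)
7^16 ≡ 1094^2 = 1196836 ≡ 748 (mod 1159)
7^32 ≡ 748^2 = 559504 ≡ 866 (mod 1159)
7^64 ≡ 866^2 = 749956 ≡ 83 (mod 1159)
7^128 ≡ 83^2 = 6889 ≡ 1094 (mod 1159)
7^256 ≡ 1094^2 = 1196836 ≡ 748 (mod 1159)
7^512 ≡ 748^2 = 559504 ≡ 866 (mod 1159)
7^1024 ≡ 866^2 = 749956 ≡ 83 (mod 1159)
1158 = 1024 + 128 + 4 + 2 in binary powers of 2.
So 7^1158 ≡ 83 · 1094 · 83 · 49 ≡ 723 (mod 1159).
Since 723 ≠ 1, base 7 is a Fermat witness: 1159 is composite.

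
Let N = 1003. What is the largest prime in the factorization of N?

1003 = 17 · 59
59 is prime.
So 1003 = 17 · 59; the largest prime factor is 59.

59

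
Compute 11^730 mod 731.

11^1 ≡ 11 (mod 731)
11^2 ≡ 11^2 = 121 ≡ 121 (mod 731)
11^4 ≡ 121^2 = 14641 ≡ 21 (mod 731)
11^8 ≡ 21^2 = 441 ≡ 441 (mod 731)
11^16 ≡ 441^2 = 194481 ≡ 35 (mod 731)
11^32 ≡ 35^2 = 1225 ≡ 494 (mod 731)
11^64 ≡ 494^2 = 244036 ≡ 613 (mod 731)
11^128 ≡ 613^2 = 375769 ≡ 35 (mod 731)
11^256 ≡ 35^2 = 1225 ≡ 494 (mod 731)
11^512 ≡ 494^2 = 244036 ≡ 613 (mod 731)
730 = 512 + 128 + 64 + 16 + 8 + 2 in binary powers of 2.
So 11^730 ≡ 613 · 35 · 613 · 35 · 441 · 121 ≡ 508 (mod 731).
Since 508 ≠ 1, base 11 is a Fermat witness: 731 is composite.

508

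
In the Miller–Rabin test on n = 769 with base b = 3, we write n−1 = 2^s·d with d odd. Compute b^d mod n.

769 − 1 = 768 = 2^8 · 3, so d = 3.
3^1 ≡ 3 (mod 769)
3^2 ≡ 3^2 = 9 ≡ 9 (mod 769)
3 = 2 + 1 in binary powers of 2.
So 3^3 ≡ 9 · 3 ≡ 27 (mod 769).
Squaring chain: 27 → 729 → 62 → 768 → 1 → 1 → 1 → 1; reaches −1, so base 3 does not prove 769 composite.

27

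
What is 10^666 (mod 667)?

10^1 ≡ 10 (mod 667)
10^2 ≡ 10^2 = 100 ≡ 100 (mod 667)
10^4 ≡ 100^2 = 10000 ≡ 662 (mod 667)
10^8 ≡ 662^2 = 438244 ≡ 25 (mod 667)
10^16 ≡ 25^2 = 625 ≡ 625 (mod 667)
10^32 ≡ 625^2 = 390625 ≡ 430 (mod 667)
10^64 ≡ 430^2 = 184900 ≡ 141 (mod 667)
10^128 ≡ 141^2 = 19881 ≡ 538 (mod 667)
10^256 ≡ 538^2 = 289444 ≡ 633 (mod 667)
10^512 ≡ 633^2 = 400689 ≡ 489 (mod 667)
666 = 512 + 128 + 16 + 8 + 2 in binary powers of 2.
So 10^666 ≡ 489 · 538 · 625 · 25 · 100 ≡ 236 (mod 667).
Since 236 ≠ 1, base 10 is a Fermat witness: 667 is composite.

236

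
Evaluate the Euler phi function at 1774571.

Factor: 1774571 = 89 · 127 · 157.
φ(1774571) = (89−1) · (127−1) · (157−1) = 88 · 126 · 156 = 1729728.

1729728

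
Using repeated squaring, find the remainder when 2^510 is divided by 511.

2^1 ≡ 2 (mod 511)
2^2 ≡ 2^2 = 4 ≡ 4 (mod 511)
2^4 ≡ 4^2 = 16 ≡ 16 (mod 511)
2^8 ≡ 16^2 = 256 ≡ 256 (mod 511)
2^16 ≡ 256^2 = 65536 ≡ 128 (mod 511)
2^32 ≡ 128^2 = 16384 ≡ 32 (mod 511)
2^64 ≡ 32^2 = 1024 ≡ 2 (mod 511)
2^128 ≡ 2^2 = 4 ≡ 4 (mod 511)
2^256 ≡ 4^2 = 16 ≡ 16 (mod 511)
510 = 256 + 128 + 64 + 32 + 16 + 8 + 4 + 2 in binary powers of 2.
So 2^510 ≡ 16 · 4 · 2 · 32 · 128 · 256 · 16 · 4 ≡ 64 (mod 511).
Since 64 ≠ 1, base 2 is a Fermat witness: 511 is composite.

64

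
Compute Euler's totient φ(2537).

Factor: 2537 = 43 · 59.
φ(2537) = (43−1) · (59−1) = 42 · 58 = 2436.

2436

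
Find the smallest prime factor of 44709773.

44709773 is odd.
Digit sum 41, not divisible by 3.
Ends in 3: not divisible by 5.
7: 44709773 = 7·6387110 + 3
11: 44709773 = 11·4064524 + 9
13: 44709773 = 13·3439213 + 4
17: 44709773 = 17·2629986 + 11
19: 44709773 = 19·2353145 + 18
23: 44709773 = 23·1943903 + 4
29: 44709773 = 29·1541716 + 9
31: 44709773 = 31·1442250 + 23
37: 44709773 = 37·1208372 + 9
41: 44709773 = 41·1090482 + 11
43: 44709773 = 43·1039762 + 7
47: 44709773 = 47·951271 + 36
53: 44709773 = 53·843580 + 33
59: 44709773 = 59·757792 + 45
61: 44709773 = 61·732947 + 6
67: 44709773 = 67·667310 + 3
71: 44709773 = 71·629715 + 8
73: 44709773 = 73·612462 + 47
79: 44709773 = 79·565946 + 39
83: 44709773 = 83·538671 + 80
89: 44709773 = 89·502357

89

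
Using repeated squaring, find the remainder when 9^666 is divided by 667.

49

9^1 ≡ 9 (mod 667)
9^2 ≡ 9^2 = 81 ≡ 81 (mod 667)
9^4 ≡ 81^2 = 6561 ≡ 558 (mod 667)
9^8 ≡ 558^2 = 311364 ≡ 542 (mod 667)
9^16 ≡ 542^2 = 293764 ≡ 284 (mod 667)
9^32 ≡ 284^2 = 80656 ≡ 616 (mod 667)
9^64 ≡ 616^2 = 379456 ≡ 600 (mod 667)
9^128 ≡ 600^2 = 360000 ≡ 487 (mod 667)
9^256 ≡ 487^2 = 237169 ≡ 384 (mod 667)
9^512 ≡ 384^2 = 147456 ≡ 49 (mod 667)
666 = 512 + 128 + 16 + 8 + 2 in binary powers of 2.
So 9^666 ≡ 49 · 487 · 284 · 542 · 81 ≡ 49 (mod 667).
Since 49 ≠ 1, base 9 is a Fermat witness: 667 is composite.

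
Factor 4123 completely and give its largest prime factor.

31

4123 = 7 · 589
589 = 19 · 31
31 is prime.
So 4123 = 7 · 19 · 31; the largest prime factor is 31.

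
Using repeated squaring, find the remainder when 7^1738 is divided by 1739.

7^1 ≡ 7 (mod 1739)
7^2 ≡ 7^2 = 49 ≡ 49 (mod 1739)
7^4 ≡ 49^2 = 2401 ≡ 662 (mod 1739)
7^8 ≡ 662^2 = 438244 ≡ 16 (mod 1739)
7^16 ≡ 16^2 = 256 ≡ 256 (mod 1739)
7^32 ≡ 256^2 = 65536 ≡ 1193 (mod 1739)
7^64 ≡ 1193^2 = 1423249 ≡ 747 (mod 1739)
7^128 ≡ 747^2 = 558009 ≡ 1529 (mod 1739)
7^256 ≡ 1529^2 = 2337841 ≡ 625 (mod 1739)
7^512 ≡ 625^2 = 390625 ≡ 1089 (mod 1739)
7^1024 ≡ 1089^2 = 1185921 ≡ 1662 (mod 1739)
1738 = 1024 + 512 + 128 + 64 + 8 + 2 in binary powers of 2.
So 7^1738 ≡ 1662 · 1089 · 1529 · 747 · 16 · 49 ≡ 636 (mod 1739).
Since 636 ≠ 1, base 7 is a Fermat witness: 1739 is composite.

636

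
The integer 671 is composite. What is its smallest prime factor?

671 is odd.
Digit sum 14, not divisible by 3.
Ends in 1: not divisible by 5.
7: 671 = 7·95 + 6
11: 671 = 11·61

11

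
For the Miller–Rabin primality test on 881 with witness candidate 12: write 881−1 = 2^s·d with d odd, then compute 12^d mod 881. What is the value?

767

881 − 1 = 880 = 2^4 · 55, so d = 55.
12^1 ≡ 12 (mod 881)
12^2 ≡ 12^2 = 144 ≡ 144 (mod 881)
12^4 ≡ 144^2 = 20736 ≡ 473 (mod 881)
12^8 ≡ 473^2 = 223729 ≡ 836 (mod 881)
12^16 ≡ 836^2 = 698896 ≡ 263 (mod 881)
12^32 ≡ 263^2 = 69169 ≡ 451 (mod 881)
55 = 32 + 16 + 4 + 2 + 1 in binary powers of 2.
So 12^55 ≡ 451 · 263 · 473 · 144 · 12 ≡ 767 (mod 881).
Squaring chain: 767 → 662 → 387 → 880; reaches −1, so base 12 does not prove 881 composite.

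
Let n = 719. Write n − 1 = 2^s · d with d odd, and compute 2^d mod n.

719 − 1 = 718 = 2^1 · 359, so d = 359.
2^1 ≡ 2 (mod 719)
2^2 ≡ 2^2 = 4 ≡ 4 (mod 719)
2^4 ≡ 4^2 = 16 ≡ 16 (mod 719)
2^8 ≡ 16^2 = 256 ≡ 256 (mod 719)
2^16 ≡ 256^2 = 65536 ≡ 107 (mod 719)
2^32 ≡ 107^2 = 11449 ≡ 664 (mod 719)
2^64 ≡ 664^2 = 440896 ≡ 149 (mod 719)
2^128 ≡ 149^2 = 22201 ≡ 631 (mod 719)
2^256 ≡ 631^2 = 398161 ≡ 554 (mod 719)
359 = 256 + 64 + 32 + 4 + 2 + 1 in binary powers of 2.
So 2^359 ≡ 554 · 149 · 664 · 16 · 4 · 2 ≡ 1 (mod 719).
Since 2^d ≡ 1 (mod 719), base 2 does not prove 719 composite.

1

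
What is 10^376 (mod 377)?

107

10^1 ≡ 10 (mod 377)
10^2 ≡ 10^2 = 100 ≡ 100 (mod 377)
10^4 ≡ 100^2 = 10000 ≡ 198 (mod 377)
10^8 ≡ 198^2 = 39204 ≡ 373 (mod 377)
10^16 ≡ 373^2 = 139129 ≡ 16 (mod 377)
10^32 ≡ 16^2 = 256 ≡ 256 (mod 377)
10^64 ≡ 256^2 = 65536 ≡ 315 (mod 377)
10^128 ≡ 315^2 = 99225 ≡ 74 (mod 377)
10^256 ≡ 74^2 = 5476 ≡ 198 (mod 377)
376 = 256 + 64 + 32 + 16 + 8 in binary powers of 2.
So 10^376 ≡ 198 · 315 · 256 · 16 · 373 ≡ 107 (mod 377).
Since 107 ≠ 1, base 10 is a Fermat witness: 377 is composite.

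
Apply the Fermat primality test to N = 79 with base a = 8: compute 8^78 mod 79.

8^1 ≡ 8 (mod 79)
8^2 ≡ 8^2 = 64 ≡ 64 (mod 79)
8^4 ≡ 64^2 = 4096 ≡ 67 (mod 79)
8^8 ≡ 67^2 = 4489 ≡ 65 (mod 79)
8^16 ≡ 65^2 = 4225 ≡ 38 (mod 79)
8^32 ≡ 38^2 = 1444 ≡ 22 (mod 79)
8^64 ≡ 22^2 = 484 ≡ 10 (mod 79)
78 = 64 + 8 + 4 + 2 in binary powers of 2.
So 8^78 ≡ 10 · 65 · 67 · 64 ≡ 1 (mod 79).
Since the result is 1, base 8 gives no evidence that 79 is composite.

1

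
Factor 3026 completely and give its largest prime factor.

89

3026 = 2 · 1513
1513 = 17 · 89
89 is prime.
So 3026 = 2 · 17 · 89; the largest prime factor is 89.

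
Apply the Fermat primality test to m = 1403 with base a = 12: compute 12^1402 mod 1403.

225

12^1 ≡ 12 (mod 1403)
12^2 ≡ 12^2 = 144 ≡ 144 (mod 1403)
12^4 ≡ 144^2 = 20736 ≡ 1094 (mod 1403)
12^8 ≡ 1094^2 = 1196836 ≡ 77 (mod 1403)
12^16 ≡ 77^2 = 5929 ≡ 317 (mod 1403)
12^32 ≡ 317^2 = 100489 ≡ 876 (mod 1403)
12^64 ≡ 876^2 = 767376 ≡ 1338 (mod 1403)
12^128 ≡ 1338^2 = 1790244 ≡ 16 (mod 1403)
12^256 ≡ 16^2 = 256 ≡ 256 (mod 1403)
12^512 ≡ 256^2 = 65536 ≡ 998 (mod 1403)
12^1024 ≡ 998^2 = 996004 ≡ 1277 (mod 1403)
1402 = 1024 + 256 + 64 + 32 + 16 + 8 + 2 in binary powers of 2.
So 12^1402 ≡ 1277 · 256 · 1338 · 876 · 317 · 77 · 144 ≡ 225 (mod 1403).
Since 225 ≠ 1, base 12 is a Fermat witness: 1403 is composite.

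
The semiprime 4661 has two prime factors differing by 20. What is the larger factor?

79

Since p = q + 20, we have 4661 = q(q + 20), so q² + 20q − 4661 = 0.
Discriminant: 20² + 4·4661 = 400 + 18644 = 19044; √19044 = 138.
q = (−20 + 138)/2 = 59, and p = q + 20 = 79.
Check: 59 · 79 = 4661.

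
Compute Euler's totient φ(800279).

Factor: 800279 = 41 · 131 · 149.
φ(800279) = (41−1) · (131−1) · (149−1) = 40 · 130 · 148 = 769600.

769600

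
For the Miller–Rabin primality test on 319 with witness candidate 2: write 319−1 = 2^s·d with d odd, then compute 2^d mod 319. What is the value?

171

319 − 1 = 318 = 2^1 · 159, so d = 159.
2^1 ≡ 2 (mod 319)
2^2 ≡ 2^2 = 4 ≡ 4 (mod 319)
2^4 ≡ 4^2 = 16 ≡ 16 (mod 319)
2^8 ≡ 16^2 = 256 ≡ 256 (mod 319)
2^16 ≡ 256^2 = 65536 ≡ 141 (mod 319)
2^32 ≡ 141^2 = 19881 ≡ 103 (mod 319)
2^64 ≡ 103^2 = 10609 ≡ 82 (mod 319)
2^128 ≡ 82^2 = 6724 ≡ 25 (mod 319)
159 = 128 + 16 + 8 + 4 + 2 + 1 in binary powers of 2.
So 2^159 ≡ 25 · 141 · 256 · 16 · 4 · 2 ≡ 171 (mod 319).
Squaring chain: 171; never reaches −1, so base 2 is a Miller–Rabin witness that 319 is composite.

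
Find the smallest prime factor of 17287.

59

17287 is odd.
Digit sum 25, not divisible by 3.
Ends in 7: not divisible by 5.
7: 17287 = 7·2469 + 4
11: 17287 = 11·1571 + 6
13: 17287 = 13·1329 + 10
17: 17287 = 17·1016 + 15
19: 17287 = 19·909 + 16
23: 17287 = 23·751 + 14
29: 17287 = 29·596 + 3
31: 17287 = 31·557 + 20
37: 17287 = 37·467 + 8
41: 17287 = 41·421 + 26
43: 17287 = 43·402 + 1
47: 17287 = 47·367 + 38
53: 17287 = 53·326 + 9
59: 17287 = 59·293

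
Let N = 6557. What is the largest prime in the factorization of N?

83

6557 = 79 · 83
83 is prime.
So 6557 = 79 · 83; the largest prime factor is 83.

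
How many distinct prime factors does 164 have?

2

164 = 2^2 · 41
164 = 2^2 · 41, which has 2 distinct prime factors.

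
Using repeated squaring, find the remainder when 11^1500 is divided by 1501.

11^1 ≡ 11 (mod 1501)
11^2 ≡ 11^2 = 121 ≡ 121 (mod 1501)
11^4 ≡ 121^2 = 14641 ≡ 1132 (mod 1501)
11^8 ≡ 1132^2 = 1281424 ≡ 1071 (mod 1501)
11^16 ≡ 1071^2 = 1147041 ≡ 277 (mod 1501)
11^32 ≡ 277^2 = 76729 ≡ 178 (mod 1501)
11^64 ≡ 178^2 = 31684 ≡ 163 (mod 1501)
11^128 ≡ 163^2 = 26569 ≡ 1052 (mod 1501)
11^256 ≡ 1052^2 = 1106704 ≡ 467 (mod 1501)
11^512 ≡ 467^2 = 218089 ≡ 444 (mod 1501)
11^1024 ≡ 444^2 = 197136 ≡ 505 (mod 1501)
1500 = 1024 + 256 + 128 + 64 + 16 + 8 + 4 in binary powers of 2.
So 11^1500 ≡ 505 · 467 · 1052 · 163 · 277 · 1071 · 1132 ≡ 495 (mod 1501).
Since 495 ≠ 1, base 11 is a Fermat witness: 1501 is composite.

495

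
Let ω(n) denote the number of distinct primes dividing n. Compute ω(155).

2

155 = 5 · 31
155 = 5 · 31, which has 2 distinct prime factors.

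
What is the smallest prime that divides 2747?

41

2747 is odd.
Digit sum 20, not divisible by 3.
Ends in 7: not divisible by 5.
7: 2747 = 7·392 + 3
11: 2747 = 11·249 + 8
13: 2747 = 13·211 + 4
17: 2747 = 17·161 + 10
19: 2747 = 19·144 + 11
23: 2747 = 23·119 + 10
29: 2747 = 29·94 + 21
31: 2747 = 31·88 + 19
37: 2747 = 37·74 + 9
41: 2747 = 41·67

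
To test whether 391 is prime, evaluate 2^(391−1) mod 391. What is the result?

2^1 ≡ 2 (mod 391)
2^2 ≡ 2^2 = 4 ≡ 4 (mod 391)
2^4 ≡ 4^2 = 16 ≡ 16 (mod 391)
2^8 ≡ 16^2 = 256 ≡ 256 (mod 391)
2^16 ≡ 256^2 = 65536 ≡ 239 (mod 391)
2^32 ≡ 239^2 = 57121 ≡ 35 (mod 391)
2^64 ≡ 35^2 = 1225 ≡ 52 (mod 391)
2^128 ≡ 52^2 = 2704 ≡ 358 (mod 391)
2^256 ≡ 358^2 = 128164 ≡ 307 (mod 391)
390 = 256 + 128 + 4 + 2 in binary powers of 2.
So 2^390 ≡ 307 · 358 · 16 · 4 ≡ 285 (mod 391).
Since 285 ≠ 1, base 2 is a Fermat witness: 391 is composite.

285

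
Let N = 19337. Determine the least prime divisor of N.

19337 is odd.
Digit sum 23, not divisible by 3.
Ends in 7: not divisible by 5.
7: 19337 = 7·2762 + 3
11: 19337 = 11·1757 + 10
13: 19337 = 13·1487 + 6
17: 19337 = 17·1137 + 8
19: 19337 = 19·1017 + 14
23: 19337 = 23·840 + 17
29: 19337 = 29·666 + 23
31: 19337 = 31·623 + 24
37: 19337 = 37·522 + 23
41: 19337 = 41·471 + 26
43: 19337 = 43·449 + 30
47: 19337 = 47·411 + 20
53: 19337 = 53·364 + 45
59: 19337 = 59·327 + 44
61: 19337 = 61·317

61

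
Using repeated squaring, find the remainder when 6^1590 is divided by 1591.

6^1 ≡ 6 (mod 1591)
6^2 ≡ 6^2 = 36 ≡ 36 (mod 1591)
6^4 ≡ 36^2 = 1296 ≡ 1296 (mod 1591)
6^8 ≡ 1296^2 = 1679616 ≡ 1111 (mod 1591)
6^16 ≡ 1111^2 = 1234321 ≡ 1296 (mod 1591)
6^32 ≡ 1296^2 = 1679616 ≡ 1111 (mod 1591)
6^64 ≡ 1111^2 = 1234321 ≡ 1296 (mod 1591)
6^128 ≡ 1296^2 = 1679616 ≡ 1111 (mod 1591)
6^256 ≡ 1111^2 = 1234321 ≡ 1296 (mod 1591)
6^512 ≡ 1296^2 = 1679616 ≡ 1111 (mod 1591)
6^1024 ≡ 1111^2 = 1234321 ≡ 1296 (mod 1591)
1590 = 1024 + 512 + 32 + 16 + 4 + 2 in binary powers of 2.
So 6^1590 ≡ 1296 · 1111 · 1111 · 1296 · 1296 · 36 ≡ 517 (mod 1591).
Since 517 ≠ 1, base 6 is a Fermat witness: 1591 is composite.

517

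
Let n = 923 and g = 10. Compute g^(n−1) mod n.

302

10^1 ≡ 10 (mod 923)
10^2 ≡ 10^2 = 100 ≡ 100 (mod 923)
10^4 ≡ 100^2 = 10000 ≡ 770 (mod 923)
10^8 ≡ 770^2 = 592900 ≡ 334 (mod 923)
10^16 ≡ 334^2 = 111556 ≡ 796 (mod 923)
10^32 ≡ 796^2 = 633616 ≡ 438 (mod 923)
10^64 ≡ 438^2 = 191844 ≡ 783 (mod 923)
10^128 ≡ 783^2 = 613089 ≡ 217 (mod 923)
10^256 ≡ 217^2 = 47089 ≡ 16 (mod 923)
10^512 ≡ 16^2 = 256 ≡ 256 (mod 923)
922 = 512 + 256 + 128 + 16 + 8 + 2 in binary powers of 2.
So 10^922 ≡ 256 · 16 · 217 · 796 · 334 · 100 ≡ 302 (mod 923).
Since 302 ≠ 1, base 10 is a Fermat witness: 923 is composite.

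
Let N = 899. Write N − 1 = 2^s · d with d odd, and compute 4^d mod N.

899 − 1 = 898 = 2^1 · 449, so d = 449.
4^1 ≡ 4 (mod 899)
4^2 ≡ 4^2 = 16 ≡ 16 (mod 899)
4^4 ≡ 16^2 = 256 ≡ 256 (mod 899)
4^8 ≡ 256^2 = 65536 ≡ 808 (mod 899)
4^16 ≡ 808^2 = 652864 ≡ 190 (mod 899)
4^32 ≡ 190^2 = 36100 ≡ 140 (mod 899)
4^64 ≡ 140^2 = 19600 ≡ 721 (mod 899)
4^128 ≡ 721^2 = 519841 ≡ 219 (mod 899)
4^256 ≡ 219^2 = 47961 ≡ 314 (mod 899)
449 = 256 + 128 + 64 + 1 in binary powers of 2.
So 4^449 ≡ 314 · 219 · 721 · 4 ≡ 845 (mod 899).
Squaring chain: 845; never reaches −1, so base 4 is a Miller–Rabin witness that 899 is composite.

845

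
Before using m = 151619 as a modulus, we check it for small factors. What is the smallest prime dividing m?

13

151619 is odd.
Digit sum 23, not divisible by 3.
Ends in 9: not divisible by 5.
7: 151619 = 7·21659 + 6
11: 151619 = 11·13783 + 6
13: 151619 = 13·11663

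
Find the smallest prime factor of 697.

17

697 is odd.
Digit sum 22, not divisible by 3.
Ends in 7: not divisible by 5.
7: 697 = 7·99 + 4
11: 697 = 11·63 + 4
13: 697 = 13·53 + 8
17: 697 = 17·41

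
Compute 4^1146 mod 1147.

1120

4^1 ≡ 4 (mod 1147)
4^2 ≡ 4^2 = 16 ≡ 16 (mod 1147)
4^4 ≡ 16^2 = 256 ≡ 256 (mod 1147)
4^8 ≡ 256^2 = 65536 ≡ 157 (mod 1147)
4^16 ≡ 157^2 = 24649 ≡ 562 (mod 1147)
4^32 ≡ 562^2 = 315844 ≡ 419 (mod 1147)
4^64 ≡ 419^2 = 175561 ≡ 70 (mod 1147)
4^128 ≡ 70^2 = 4900 ≡ 312 (mod 1147)
4^256 ≡ 312^2 = 97344 ≡ 996 (mod 1147)
4^512 ≡ 996^2 = 992016 ≡ 1008 (mod 1147)
4^1024 ≡ 1008^2 = 1016064 ≡ 969 (mod 1147)
1146 = 1024 + 64 + 32 + 16 + 8 + 2 in binary powers of 2.
So 4^1146 ≡ 969 · 70 · 419 · 562 · 157 · 16 ≡ 1120 (mod 1147).
Since 1120 ≠ 1, base 4 is a Fermat witness: 1147 is composite.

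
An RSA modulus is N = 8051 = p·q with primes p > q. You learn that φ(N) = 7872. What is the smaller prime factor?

φ(n) = (p−1)(q−1) = n − (p+q) + 1, so p + q = 8051 − 7872 + 1 = 180.
p and q are the roots of t² − 180t + 8051 = 0.
Discriminant: 180² − 4·8051 = 32400 − 32204 = 196; √196 = 14.
q = (180 − 14)/2 = 83, p = (180 + 14)/2 = 97.
Check: 83 · 97 = 8051.

83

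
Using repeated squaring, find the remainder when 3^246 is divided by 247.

3^1 ≡ 3 (mod 247)
3^2 ≡ 3^2 = 9 ≡ 9 (mod 247)
3^4 ≡ 9^2 = 81 ≡ 81 (mod 247)
3^8 ≡ 81^2 = 6561 ≡ 139 (mod 247)
3^16 ≡ 139^2 = 19321 ≡ 55 (mod 247)
3^32 ≡ 55^2 = 3025 ≡ 61 (mod 247)
3^64 ≡ 61^2 = 3721 ≡ 16 (mod 247)
3^128 ≡ 16^2 = 256 ≡ 9 (mod 247)
246 = 128 + 64 + 32 + 16 + 4 + 2 in binary powers of 2.
So 3^246 ≡ 9 · 16 · 61 · 55 · 81 · 9 ≡ 144 (mod 247).
Since 144 ≠ 1, base 3 is a Fermat witness: 247 is composite.

144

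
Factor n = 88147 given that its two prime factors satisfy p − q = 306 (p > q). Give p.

Since p = q + 306, we have 88147 = q(q + 306), so q² + 306q − 88147 = 0.
Discriminant: 306² + 4·88147 = 93636 + 352588 = 446224; √446224 = 668.
q = (−306 + 668)/2 = 181, and p = q + 306 = 487.
Check: 181 · 487 = 88147.

487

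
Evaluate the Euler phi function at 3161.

Factor: 3161 = 29 · 109.
φ(3161) = (29−1) · (109−1) = 28 · 108 = 3024.

3024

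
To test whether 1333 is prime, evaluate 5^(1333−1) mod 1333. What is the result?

5^1 ≡ 5 (mod 1333)
5^2 ≡ 5^2 = 25 ≡ 25 (mod 1333)
5^4 ≡ 25^2 = 625 ≡ 625 (mod 1333)
5^8 ≡ 625^2 = 390625 ≡ 56 (mod 1333)
5^16 ≡ 56^2 = 3136 ≡ 470 (mod 1333)
5^32 ≡ 470^2 = 220900 ≡ 955 (mod 1333)
5^64 ≡ 955^2 = 912025 ≡ 253 (mod 1333)
5^128 ≡ 253^2 = 64009 ≡ 25 (mod 1333)
5^256 ≡ 25^2 = 625 ≡ 625 (mod 1333)
5^512 ≡ 625^2 = 390625 ≡ 56 (mod 1333)
5^1024 ≡ 56^2 = 3136 ≡ 470 (mod 1333)
1332 = 1024 + 256 + 32 + 16 + 4 in binary powers of 2.
So 5^1332 ≡ 470 · 625 · 955 · 470 · 625 ≡ 838 (mod 1333).
Since 838 ≠ 1, base 5 is a Fermat witness: 1333 is composite.

838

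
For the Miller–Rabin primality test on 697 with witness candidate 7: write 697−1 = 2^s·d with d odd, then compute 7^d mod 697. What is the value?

386

697 − 1 = 696 = 2^3 · 87, so d = 87.
7^1 ≡ 7 (mod 697)
7^2 ≡ 7^2 = 49 ≡ 49 (mod 697)
7^4 ≡ 49^2 = 2401 ≡ 310 (mod 697)
7^8 ≡ 310^2 = 96100 ≡ 611 (mod 697)
7^16 ≡ 611^2 = 373321 ≡ 426 (mod 697)
7^32 ≡ 426^2 = 181476 ≡ 256 (mod 697)
7^64 ≡ 256^2 = 65536 ≡ 18 (mod 697)
87 = 64 + 16 + 4 + 2 + 1 in binary powers of 2.
So 7^87 ≡ 18 · 426 · 310 · 49 · 7 ≡ 386 (mod 697).
Squaring chain: 386 → 535 → 455; never reaches −1, so base 7 is a Miller–Rabin witness that 697 is composite.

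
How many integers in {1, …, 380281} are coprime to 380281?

342000

Factor: 380281 = 11 · 181 · 191.
φ(380281) = (11−1) · (181−1) · (191−1) = 10 · 180 · 190 = 342000.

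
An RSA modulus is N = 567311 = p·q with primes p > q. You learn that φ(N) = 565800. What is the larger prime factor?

821

φ(n) = (p−1)(q−1) = n − (p+q) + 1, so p + q = 567311 − 565800 + 1 = 1512.
p and q are the roots of t² − 1512t + 567311 = 0.
Discriminant: 1512² − 4·567311 = 2286144 − 2269244 = 16900; √16900 = 130.
q = (1512 − 130)/2 = 691, p = (1512 + 130)/2 = 821.
Check: 691 · 821 = 567311.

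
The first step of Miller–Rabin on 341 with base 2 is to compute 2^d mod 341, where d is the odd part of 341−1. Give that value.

341 − 1 = 340 = 2^2 · 85, so d = 85.
2^1 ≡ 2 (mod 341)
2^2 ≡ 2^2 = 4 ≡ 4 (mod 341)
2^4 ≡ 4^2 = 16 ≡ 16 (mod 341)
2^8 ≡ 16^2 = 256 ≡ 256 (mod 341)
2^16 ≡ 256^2 = 65536 ≡ 64 (mod 341)
2^32 ≡ 64^2 = 4096 ≡ 4 (mod 341)
2^64 ≡ 4^2 = 16 ≡ 16 (mod 341)
85 = 64 + 16 + 4 + 1 in binary powers of 2.
So 2^85 ≡ 16 · 64 · 16 · 2 ≡ 32 (mod 341).
Squaring chain: 32 → 1; never reaches −1, so base 2 is a Miller–Rabin witness that 341 is composite.

32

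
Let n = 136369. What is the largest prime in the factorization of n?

83

136369 = 31 · 4399
4399 = 53 · 83
83 is prime.
So 136369 = 31 · 53 · 83; the largest prime factor is 83.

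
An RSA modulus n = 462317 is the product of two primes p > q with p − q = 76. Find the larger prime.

719

Since p = q + 76, we have 462317 = q(q + 76), so q² + 76q − 462317 = 0.
Discriminant: 76² + 4·462317 = 5776 + 1849268 = 1855044; √1855044 = 1362.
q = (−76 + 1362)/2 = 643, and p = q + 76 = 719.
Check: 643 · 719 = 462317.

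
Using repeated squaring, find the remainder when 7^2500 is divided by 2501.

7^1 ≡ 7 (mod 2501)
7^2 ≡ 7^2 = 49 ≡ 49 (mod 2501)
7^4 ≡ 49^2 = 2401 ≡ 2401 (mod 2501)
7^8 ≡ 2401^2 = 5764801 ≡ 2497 (mod 2501)
7^16 ≡ 2497^2 = 6235009 ≡ 16 (mod 2501)
7^32 ≡ 16^2 = 256 ≡ 256 (mod 2501)
7^64 ≡ 256^2 = 65536 ≡ 510 (mod 2501)
7^128 ≡ 510^2 = 260100 ≡ 2497 (mod 2501)
7^256 ≡ 2497^2 = 6235009 ≡ 16 (mod 2501)
7^512 ≡ 16^2 = 256 ≡ 256 (mod 2501)
7^1024 ≡ 256^2 = 65536 ≡ 510 (mod 2501)
7^2048 ≡ 510^2 = 260100 ≡ 2497 (mod 2501)
2500 = 2048 + 256 + 128 + 64 + 4 in binary powers of 2.
So 7^2500 ≡ 2497 · 16 · 2497 · 510 · 2401 ≡ 1721 (mod 2501).
Since 1721 ≠ 1, base 7 is a Fermat witness: 2501 is composite.

1721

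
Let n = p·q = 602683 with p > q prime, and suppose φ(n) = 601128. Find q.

φ(n) = (p−1)(q−1) = n − (p+q) + 1, so p + q = 602683 − 601128 + 1 = 1556.
p and q are the roots of t² − 1556t + 602683 = 0.
Discriminant: 1556² − 4·602683 = 2421136 − 2410732 = 10404; √10404 = 102.
q = (1556 − 102)/2 = 727, p = (1556 + 102)/2 = 829.
Check: 727 · 829 = 602683.

727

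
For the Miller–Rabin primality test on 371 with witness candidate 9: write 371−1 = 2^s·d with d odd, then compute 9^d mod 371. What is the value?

305

371 − 1 = 370 = 2^1 · 185, so d = 185.
9^1 ≡ 9 (mod 371)
9^2 ≡ 9^2 = 81 ≡ 81 (mod 371)
9^4 ≡ 81^2 = 6561 ≡ 254 (mod 371)
9^8 ≡ 254^2 = 64516 ≡ 333 (mod 371)
9^16 ≡ 333^2 = 110889 ≡ 331 (mod 371)
9^32 ≡ 331^2 = 109561 ≡ 116 (mod 371)
9^64 ≡ 116^2 = 13456 ≡ 100 (mod 371)
9^128 ≡ 100^2 = 10000 ≡ 354 (mod 371)
185 = 128 + 32 + 16 + 8 + 1 in binary powers of 2.
So 9^185 ≡ 354 · 116 · 331 · 333 · 9 ≡ 305 (mod 371).
Squaring chain: 305; never reaches −1, so base 9 is a Miller–Rabin witness that 371 is composite.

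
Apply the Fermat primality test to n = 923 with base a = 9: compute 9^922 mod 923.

9^1 ≡ 9 (mod 923)
9^2 ≡ 9^2 = 81 ≡ 81 (mod 923)
9^4 ≡ 81^2 = 6561 ≡ 100 (mod 923)
9^8 ≡ 100^2 = 10000 ≡ 770 (mod 923)
9^16 ≡ 770^2 = 592900 ≡ 334 (mod 923)
9^32 ≡ 334^2 = 111556 ≡ 796 (mod 923)
9^64 ≡ 796^2 = 633616 ≡ 438 (mod 923)
9^128 ≡ 438^2 = 191844 ≡ 783 (mod 923)
9^256 ≡ 783^2 = 613089 ≡ 217 (mod 923)
9^512 ≡ 217^2 = 47089 ≡ 16 (mod 923)
922 = 512 + 256 + 128 + 16 + 8 + 2 in binary powers of 2.
So 9^922 ≡ 16 · 217 · 783 · 334 · 770 · 81 ≡ 178 (mod 923).
Since 178 ≠ 1, base 9 is a Fermat witness: 923 is composite.

178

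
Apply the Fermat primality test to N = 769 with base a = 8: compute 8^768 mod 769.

1

8^1 ≡ 8 (mod 769)
8^2 ≡ 8^2 = 64 ≡ 64 (mod 769)
8^4 ≡ 64^2 = 4096 ≡ 251 (mod 769)
8^8 ≡ 251^2 = 63001 ≡ 712 (mod 769)
8^16 ≡ 712^2 = 506944 ≡ 173 (mod 769)
8^32 ≡ 173^2 = 29929 ≡ 707 (mod 769)
8^64 ≡ 707^2 = 499849 ≡ 768 (mod 769)
8^128 ≡ 768^2 = 589824 ≡ 1 (mod 769)
8^256 ≡ 1^2 = 1 ≡ 1 (mod 769)
8^512 ≡ 1^2 = 1 ≡ 1 (mod 769)
768 = 512 + 256 in binary powers of 2.
So 8^768 ≡ 1 · 1 ≡ 1 (mod 769).
Since the result is 1, base 8 gives no evidence that 769 is composite.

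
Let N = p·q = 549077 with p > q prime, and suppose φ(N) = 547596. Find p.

743

φ(n) = (p−1)(q−1) = n − (p+q) + 1, so p + q = 549077 − 547596 + 1 = 1482.
p and q are the roots of t² − 1482t + 549077 = 0.
Discriminant: 1482² − 4·549077 = 2196324 − 2196308 = 16; √16 = 4.
q = (1482 − 4)/2 = 739, p = (1482 + 4)/2 = 743.
Check: 739 · 743 = 549077.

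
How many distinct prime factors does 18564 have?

5

18564 = 2^2 · 4641
4641 = 3 · 1547
1547 = 7 · 221
221 = 13 · 17
18564 = 2^2 · 3 · 7 · 13 · 17, which has 5 distinct prime factors.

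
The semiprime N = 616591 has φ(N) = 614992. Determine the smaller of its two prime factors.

φ(n) = (p−1)(q−1) = n − (p+q) + 1, so p + q = 616591 − 614992 + 1 = 1600.
p and q are the roots of t² − 1600t + 616591 = 0.
Discriminant: 1600² − 4·616591 = 2560000 − 2466364 = 93636; √93636 = 306.
q = (1600 − 306)/2 = 647, p = (1600 + 306)/2 = 953.
Check: 647 · 953 = 616591.

647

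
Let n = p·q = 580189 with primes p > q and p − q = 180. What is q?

Since p = q + 180, we have 580189 = q(q + 180), so q² + 180q − 580189 = 0.
Discriminant: 180² + 4·580189 = 32400 + 2320756 = 2353156; √2353156 = 1534.
q = (−180 + 1534)/2 = 677, and p = q + 180 = 857.
Check: 677 · 857 = 580189.

677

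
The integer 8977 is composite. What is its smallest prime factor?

8977 is odd.
Digit sum 31, not divisible by 3.
Ends in 7: not divisible by 5.
7: 8977 = 7·1282 + 3
11: 8977 = 11·816 + 1
13: 8977 = 13·690 + 7
17: 8977 = 17·528 + 1
19: 8977 = 19·472 + 9
23: 8977 = 23·390 + 7
29: 8977 = 29·309 + 16
31: 8977 = 31·289 + 18
37: 8977 = 37·242 + 23
41: 8977 = 41·218 + 39
43: 8977 = 43·208 + 33
47: 8977 = 47·191

47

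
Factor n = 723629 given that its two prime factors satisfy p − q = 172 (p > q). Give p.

941

Since p = q + 172, we have 723629 = q(q + 172), so q² + 172q − 723629 = 0.
Discriminant: 172² + 4·723629 = 29584 + 2894516 = 2924100; √2924100 = 1710.
q = (−172 + 1710)/2 = 769, and p = q + 172 = 941.
Check: 769 · 941 = 723629.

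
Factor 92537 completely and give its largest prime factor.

61

92537 = 37 · 2501
2501 = 41 · 61
61 is prime.
So 92537 = 37 · 41 · 61; the largest prime factor is 61.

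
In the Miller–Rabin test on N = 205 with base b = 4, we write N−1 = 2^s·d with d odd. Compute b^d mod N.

205 − 1 = 204 = 2^2 · 51, so d = 51.
4^1 ≡ 4 (mod 205)
4^2 ≡ 4^2 = 16 ≡ 16 (mod 205)
4^4 ≡ 16^2 = 256 ≡ 51 (mod 205)
4^8 ≡ 51^2 = 2601 ≡ 141 (mod 205)
4^16 ≡ 141^2 = 19881 ≡ 201 (mod 205)
4^32 ≡ 201^2 = 40401 ≡ 16 (mod 205)
51 = 32 + 16 + 2 + 1 in binary powers of 2.
So 4^51 ≡ 16 · 201 · 16 · 4 ≡ 4 (mod 205).
Squaring chain: 4 → 16; never reaches −1, so base 4 is a Miller–Rabin witness that 205 is composite.

4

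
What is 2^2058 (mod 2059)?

2^1 ≡ 2 (mod 2059)
2^2 ≡ 2^2 = 4 ≡ 4 (mod 2059)
2^4 ≡ 4^2 = 16 ≡ 16 (mod 2059)
2^8 ≡ 16^2 = 256 ≡ 256 (mod 2059)
2^16 ≡ 256^2 = 65536 ≡ 1707 (mod 2059)
2^32 ≡ 1707^2 = 2913849 ≡ 364 (mod 2059)
2^64 ≡ 364^2 = 132496 ≡ 720 (mod 2059)
2^128 ≡ 720^2 = 518400 ≡ 1591 (mod 2059)
2^256 ≡ 1591^2 = 2531281 ≡ 770 (mod 2059)
2^512 ≡ 770^2 = 592900 ≡ 1967 (mod 2059)
2^1024 ≡ 1967^2 = 3869089 ≡ 228 (mod 2059)
2^2048 ≡ 228^2 = 51984 ≡ 509 (mod 2059)
2058 = 2048 + 8 + 2 in binary powers of 2.
So 2^2058 ≡ 509 · 256 · 4 ≡ 289 (mod 2059).
Since 289 ≠ 1, base 2 is a Fermat witness: 2059 is composite.

289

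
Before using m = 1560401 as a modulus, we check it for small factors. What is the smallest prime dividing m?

37

1560401 is odd.
Digit sum 17, not divisible by 3.
Ends in 1: not divisible by 5.
7: 1560401 = 7·222914 + 3
11: 1560401 = 11·141854 + 7
13: 1560401 = 13·120030 + 11
17: 1560401 = 17·91788 + 5
19: 1560401 = 19·82126 + 7
23: 1560401 = 23·67843 + 12
29: 1560401 = 29·53806 + 27
31: 1560401 = 31·50335 + 16
37: 1560401 = 37·42173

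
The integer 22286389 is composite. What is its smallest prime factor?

73

22286389 is odd.
Digit sum 40, not divisible by 3.
Ends in 9: not divisible by 5.
7: 22286389 = 7·3183769 + 6
11: 22286389 = 11·2026035 + 4
13: 22286389 = 13·1714337 + 8
17: 22286389 = 17·1310964 + 1
19: 22286389 = 19·1172967 + 16
23: 22286389 = 23·968973 + 10
29: 22286389 = 29·768496 + 5
31: 22286389 = 31·718915 + 24
37: 22286389 = 37·602334 + 31
41: 22286389 = 41·543570 + 19
43: 22286389 = 43·518288 + 5
47: 22286389 = 47·474178 + 23
53: 22286389 = 53·420497 + 48
59: 22286389 = 59·377735 + 24
61: 22286389 = 61·365350 + 39
67: 22286389 = 67·332632 + 45
71: 22286389 = 71·313892 + 57
73: 22286389 = 73·305293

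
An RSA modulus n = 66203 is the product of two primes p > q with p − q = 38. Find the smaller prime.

Since p = q + 38, we have 66203 = q(q + 38), so q² + 38q − 66203 = 0.
Discriminant: 38² + 4·66203 = 1444 + 264812 = 266256; √266256 = 516.
q = (−38 + 516)/2 = 239, and p = q + 38 = 277.
Check: 239 · 277 = 66203.

239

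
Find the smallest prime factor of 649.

11

649 is odd.
Digit sum 19, not divisible by 3.
Ends in 9: not divisible by 5.
7: 649 = 7·92 + 5
11: 649 = 11·59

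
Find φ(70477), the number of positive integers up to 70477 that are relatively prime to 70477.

62160

Factor: 70477 = 11 · 43 · 149.
φ(70477) = (11−1) · (43−1) · (149−1) = 10 · 42 · 148 = 62160.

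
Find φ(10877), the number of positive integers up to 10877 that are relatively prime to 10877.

Factor: 10877 = 73 · 149.
φ(10877) = (73−1) · (149−1) = 72 · 148 = 10656.

10656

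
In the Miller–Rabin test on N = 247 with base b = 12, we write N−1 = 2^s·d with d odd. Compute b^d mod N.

246

247 − 1 = 246 = 2^1 · 123, so d = 123.
12^1 ≡ 12 (mod 247)
12^2 ≡ 12^2 = 144 ≡ 144 (mod 247)
12^4 ≡ 144^2 = 20736 ≡ 235 (mod 247)
12^8 ≡ 235^2 = 55225 ≡ 144 (mod 247)
12^16 ≡ 144^2 = 20736 ≡ 235 (mod 247)
12^32 ≡ 235^2 = 55225 ≡ 144 (mod 247)
12^64 ≡ 144^2 = 20736 ≡ 235 (mod 247)
123 = 64 + 32 + 16 + 8 + 2 + 1 in binary powers of 2.
So 12^123 ≡ 235 · 144 · 235 · 144 · 144 · 12 ≡ 246 (mod 247).
Since 12^d ≡ 246 (mod 247), base 12 does not prove 247 composite.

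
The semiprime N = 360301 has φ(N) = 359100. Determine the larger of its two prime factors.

631

φ(n) = (p−1)(q−1) = n − (p+q) + 1, so p + q = 360301 − 359100 + 1 = 1202.
p and q are the roots of t² − 1202t + 360301 = 0.
Discriminant: 1202² − 4·360301 = 1444804 − 1441204 = 3600; √3600 = 60.
q = (1202 − 60)/2 = 571, p = (1202 + 60)/2 = 631.
Check: 571 · 631 = 360301.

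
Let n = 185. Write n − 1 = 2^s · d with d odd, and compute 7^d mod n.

83

185 − 1 = 184 = 2^3 · 23, so d = 23.
7^1 ≡ 7 (mod 185)
7^2 ≡ 7^2 = 49 ≡ 49 (mod 185)
7^4 ≡ 49^2 = 2401 ≡ 181 (mod 185)
7^8 ≡ 181^2 = 32761 ≡ 16 (mod 185)
7^16 ≡ 16^2 = 256 ≡ 71 (mod 185)
23 = 16 + 4 + 2 + 1 in binary powers of 2.
So 7^23 ≡ 71 · 181 · 49 · 7 ≡ 83 (mod 185).
Squaring chain: 83 → 44 → 86; never reaches −1, so base 7 is a Miller–Rabin witness that 185 is composite.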